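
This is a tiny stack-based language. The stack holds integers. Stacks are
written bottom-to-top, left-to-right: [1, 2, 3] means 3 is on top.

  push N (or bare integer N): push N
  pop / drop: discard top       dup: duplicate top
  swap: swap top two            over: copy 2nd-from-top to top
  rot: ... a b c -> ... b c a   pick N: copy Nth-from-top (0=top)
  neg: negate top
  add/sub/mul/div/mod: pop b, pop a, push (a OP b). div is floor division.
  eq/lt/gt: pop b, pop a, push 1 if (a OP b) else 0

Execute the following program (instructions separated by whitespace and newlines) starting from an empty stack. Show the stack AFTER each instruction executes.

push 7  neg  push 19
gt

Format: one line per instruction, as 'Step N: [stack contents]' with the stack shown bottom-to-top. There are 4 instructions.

Step 1: [7]
Step 2: [-7]
Step 3: [-7, 19]
Step 4: [0]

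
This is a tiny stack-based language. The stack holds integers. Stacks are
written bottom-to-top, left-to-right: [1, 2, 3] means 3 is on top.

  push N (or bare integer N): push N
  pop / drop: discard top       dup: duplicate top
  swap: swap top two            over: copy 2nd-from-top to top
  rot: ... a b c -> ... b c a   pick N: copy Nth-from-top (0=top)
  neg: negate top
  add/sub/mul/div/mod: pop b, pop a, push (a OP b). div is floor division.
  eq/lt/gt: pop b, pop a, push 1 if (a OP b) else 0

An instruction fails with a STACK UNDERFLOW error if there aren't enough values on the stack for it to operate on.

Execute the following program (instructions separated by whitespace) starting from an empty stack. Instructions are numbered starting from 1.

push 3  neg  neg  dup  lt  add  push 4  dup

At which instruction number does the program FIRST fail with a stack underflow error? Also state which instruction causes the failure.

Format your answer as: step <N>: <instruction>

Step 1 ('push 3'): stack = [3], depth = 1
Step 2 ('neg'): stack = [-3], depth = 1
Step 3 ('neg'): stack = [3], depth = 1
Step 4 ('dup'): stack = [3, 3], depth = 2
Step 5 ('lt'): stack = [0], depth = 1
Step 6 ('add'): needs 2 value(s) but depth is 1 — STACK UNDERFLOW

Answer: step 6: add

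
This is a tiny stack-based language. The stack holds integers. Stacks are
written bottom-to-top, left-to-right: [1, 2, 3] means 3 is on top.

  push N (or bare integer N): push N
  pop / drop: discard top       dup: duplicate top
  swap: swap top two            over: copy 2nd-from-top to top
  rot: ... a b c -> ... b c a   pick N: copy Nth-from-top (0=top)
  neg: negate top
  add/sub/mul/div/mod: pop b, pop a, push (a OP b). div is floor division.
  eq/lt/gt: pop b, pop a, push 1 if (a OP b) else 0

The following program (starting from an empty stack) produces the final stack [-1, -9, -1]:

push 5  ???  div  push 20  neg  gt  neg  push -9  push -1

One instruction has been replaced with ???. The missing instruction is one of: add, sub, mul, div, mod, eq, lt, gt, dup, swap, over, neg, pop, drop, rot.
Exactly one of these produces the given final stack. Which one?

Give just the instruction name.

Stack before ???: [5]
Stack after ???:  [5, 5]
The instruction that transforms [5] -> [5, 5] is: dup

Answer: dup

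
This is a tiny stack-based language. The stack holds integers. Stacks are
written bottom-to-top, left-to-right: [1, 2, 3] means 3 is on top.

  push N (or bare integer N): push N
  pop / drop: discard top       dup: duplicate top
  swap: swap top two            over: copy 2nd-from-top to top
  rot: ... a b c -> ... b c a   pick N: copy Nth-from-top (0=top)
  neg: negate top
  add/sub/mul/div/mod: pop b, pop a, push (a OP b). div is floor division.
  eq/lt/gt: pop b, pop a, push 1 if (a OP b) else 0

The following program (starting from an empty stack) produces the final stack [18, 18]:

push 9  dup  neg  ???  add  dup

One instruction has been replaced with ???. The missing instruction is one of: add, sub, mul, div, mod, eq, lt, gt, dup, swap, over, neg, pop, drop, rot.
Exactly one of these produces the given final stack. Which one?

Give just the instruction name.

Stack before ???: [9, -9]
Stack after ???:  [9, 9]
The instruction that transforms [9, -9] -> [9, 9] is: neg

Answer: neg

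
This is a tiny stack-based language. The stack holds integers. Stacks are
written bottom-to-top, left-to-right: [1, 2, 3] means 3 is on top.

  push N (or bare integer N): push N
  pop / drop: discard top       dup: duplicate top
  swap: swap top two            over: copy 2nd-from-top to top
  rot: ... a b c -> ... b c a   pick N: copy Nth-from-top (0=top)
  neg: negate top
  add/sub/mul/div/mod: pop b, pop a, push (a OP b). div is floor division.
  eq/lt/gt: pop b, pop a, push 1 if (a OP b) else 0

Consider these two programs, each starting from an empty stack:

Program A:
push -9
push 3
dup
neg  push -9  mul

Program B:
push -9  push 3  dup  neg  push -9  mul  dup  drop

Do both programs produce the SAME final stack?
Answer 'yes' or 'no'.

Answer: yes

Derivation:
Program A trace:
  After 'push -9': [-9]
  After 'push 3': [-9, 3]
  After 'dup': [-9, 3, 3]
  After 'neg': [-9, 3, -3]
  After 'push -9': [-9, 3, -3, -9]
  After 'mul': [-9, 3, 27]
Program A final stack: [-9, 3, 27]

Program B trace:
  After 'push -9': [-9]
  After 'push 3': [-9, 3]
  After 'dup': [-9, 3, 3]
  After 'neg': [-9, 3, -3]
  After 'push -9': [-9, 3, -3, -9]
  After 'mul': [-9, 3, 27]
  After 'dup': [-9, 3, 27, 27]
  After 'drop': [-9, 3, 27]
Program B final stack: [-9, 3, 27]
Same: yes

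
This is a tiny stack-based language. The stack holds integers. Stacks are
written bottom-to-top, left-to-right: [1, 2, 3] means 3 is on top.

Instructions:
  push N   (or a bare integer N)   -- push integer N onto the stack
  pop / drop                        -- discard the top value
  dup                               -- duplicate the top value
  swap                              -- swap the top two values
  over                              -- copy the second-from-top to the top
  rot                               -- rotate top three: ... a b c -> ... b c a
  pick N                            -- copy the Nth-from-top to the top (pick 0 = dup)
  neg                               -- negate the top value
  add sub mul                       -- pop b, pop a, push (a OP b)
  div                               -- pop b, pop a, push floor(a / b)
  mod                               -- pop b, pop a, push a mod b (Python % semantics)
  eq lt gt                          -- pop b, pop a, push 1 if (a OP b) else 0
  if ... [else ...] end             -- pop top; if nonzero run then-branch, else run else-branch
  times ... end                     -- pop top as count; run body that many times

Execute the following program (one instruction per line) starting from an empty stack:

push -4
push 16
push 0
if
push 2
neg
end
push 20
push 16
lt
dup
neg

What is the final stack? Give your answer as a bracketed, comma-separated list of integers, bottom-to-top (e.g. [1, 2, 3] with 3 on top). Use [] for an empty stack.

Answer: [-4, 16, 0, 0]

Derivation:
After 'push -4': [-4]
After 'push 16': [-4, 16]
After 'push 0': [-4, 16, 0]
After 'if': [-4, 16]
After 'push 20': [-4, 16, 20]
After 'push 16': [-4, 16, 20, 16]
After 'lt': [-4, 16, 0]
After 'dup': [-4, 16, 0, 0]
After 'neg': [-4, 16, 0, 0]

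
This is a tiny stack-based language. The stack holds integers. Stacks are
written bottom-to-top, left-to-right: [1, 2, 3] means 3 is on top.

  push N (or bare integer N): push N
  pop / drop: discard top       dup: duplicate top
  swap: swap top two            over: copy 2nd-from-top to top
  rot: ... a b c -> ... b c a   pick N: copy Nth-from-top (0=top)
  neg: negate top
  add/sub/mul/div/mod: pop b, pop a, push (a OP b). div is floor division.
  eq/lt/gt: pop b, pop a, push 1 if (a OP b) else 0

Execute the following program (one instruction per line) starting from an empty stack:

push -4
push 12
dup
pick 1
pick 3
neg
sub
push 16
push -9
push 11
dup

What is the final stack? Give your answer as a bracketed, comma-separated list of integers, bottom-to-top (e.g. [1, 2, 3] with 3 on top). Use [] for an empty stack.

Answer: [-4, 12, 12, 8, 16, -9, 11, 11]

Derivation:
After 'push -4': [-4]
After 'push 12': [-4, 12]
After 'dup': [-4, 12, 12]
After 'pick 1': [-4, 12, 12, 12]
After 'pick 3': [-4, 12, 12, 12, -4]
After 'neg': [-4, 12, 12, 12, 4]
After 'sub': [-4, 12, 12, 8]
After 'push 16': [-4, 12, 12, 8, 16]
After 'push -9': [-4, 12, 12, 8, 16, -9]
After 'push 11': [-4, 12, 12, 8, 16, -9, 11]
After 'dup': [-4, 12, 12, 8, 16, -9, 11, 11]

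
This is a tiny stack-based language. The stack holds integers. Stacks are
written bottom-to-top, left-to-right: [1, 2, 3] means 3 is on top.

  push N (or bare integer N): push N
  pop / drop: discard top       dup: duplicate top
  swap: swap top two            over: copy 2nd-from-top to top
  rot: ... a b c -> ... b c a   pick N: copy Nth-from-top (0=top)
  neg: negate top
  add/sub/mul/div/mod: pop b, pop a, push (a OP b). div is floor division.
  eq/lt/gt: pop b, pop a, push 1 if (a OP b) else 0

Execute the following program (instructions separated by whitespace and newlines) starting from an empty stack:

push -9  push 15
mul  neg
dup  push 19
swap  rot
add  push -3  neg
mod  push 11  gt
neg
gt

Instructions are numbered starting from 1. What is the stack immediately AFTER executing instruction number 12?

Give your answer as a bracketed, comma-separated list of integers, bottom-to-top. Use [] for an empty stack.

Answer: [19, 0]

Derivation:
Step 1 ('push -9'): [-9]
Step 2 ('push 15'): [-9, 15]
Step 3 ('mul'): [-135]
Step 4 ('neg'): [135]
Step 5 ('dup'): [135, 135]
Step 6 ('push 19'): [135, 135, 19]
Step 7 ('swap'): [135, 19, 135]
Step 8 ('rot'): [19, 135, 135]
Step 9 ('add'): [19, 270]
Step 10 ('push -3'): [19, 270, -3]
Step 11 ('neg'): [19, 270, 3]
Step 12 ('mod'): [19, 0]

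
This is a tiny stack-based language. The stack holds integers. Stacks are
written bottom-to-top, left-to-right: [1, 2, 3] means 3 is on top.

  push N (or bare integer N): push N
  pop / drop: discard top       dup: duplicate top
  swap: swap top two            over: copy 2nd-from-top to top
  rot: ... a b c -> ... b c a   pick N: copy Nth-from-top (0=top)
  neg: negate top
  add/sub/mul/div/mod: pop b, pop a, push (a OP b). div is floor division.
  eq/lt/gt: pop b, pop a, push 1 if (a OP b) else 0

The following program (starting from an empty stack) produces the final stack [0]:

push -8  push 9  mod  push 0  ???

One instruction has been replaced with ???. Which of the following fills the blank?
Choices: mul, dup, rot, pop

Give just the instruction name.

Stack before ???: [1, 0]
Stack after ???:  [0]
Checking each choice:
  mul: MATCH
  dup: produces [1, 0, 0]
  rot: stack underflow (need 3, have 2)
  pop: produces [1]


Answer: mul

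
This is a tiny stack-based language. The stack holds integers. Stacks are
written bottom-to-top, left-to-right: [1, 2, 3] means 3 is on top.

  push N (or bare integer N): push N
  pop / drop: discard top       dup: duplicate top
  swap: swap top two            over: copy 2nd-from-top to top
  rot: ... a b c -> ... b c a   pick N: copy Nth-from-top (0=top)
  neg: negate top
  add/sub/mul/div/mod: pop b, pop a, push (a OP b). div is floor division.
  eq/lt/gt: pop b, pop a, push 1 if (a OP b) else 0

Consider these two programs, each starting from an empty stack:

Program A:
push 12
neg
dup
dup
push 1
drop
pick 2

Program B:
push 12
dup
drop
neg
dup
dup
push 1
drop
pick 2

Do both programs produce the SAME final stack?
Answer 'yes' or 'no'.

Answer: yes

Derivation:
Program A trace:
  After 'push 12': [12]
  After 'neg': [-12]
  After 'dup': [-12, -12]
  After 'dup': [-12, -12, -12]
  After 'push 1': [-12, -12, -12, 1]
  After 'drop': [-12, -12, -12]
  After 'pick 2': [-12, -12, -12, -12]
Program A final stack: [-12, -12, -12, -12]

Program B trace:
  After 'push 12': [12]
  After 'dup': [12, 12]
  After 'drop': [12]
  After 'neg': [-12]
  After 'dup': [-12, -12]
  After 'dup': [-12, -12, -12]
  After 'push 1': [-12, -12, -12, 1]
  After 'drop': [-12, -12, -12]
  After 'pick 2': [-12, -12, -12, -12]
Program B final stack: [-12, -12, -12, -12]
Same: yes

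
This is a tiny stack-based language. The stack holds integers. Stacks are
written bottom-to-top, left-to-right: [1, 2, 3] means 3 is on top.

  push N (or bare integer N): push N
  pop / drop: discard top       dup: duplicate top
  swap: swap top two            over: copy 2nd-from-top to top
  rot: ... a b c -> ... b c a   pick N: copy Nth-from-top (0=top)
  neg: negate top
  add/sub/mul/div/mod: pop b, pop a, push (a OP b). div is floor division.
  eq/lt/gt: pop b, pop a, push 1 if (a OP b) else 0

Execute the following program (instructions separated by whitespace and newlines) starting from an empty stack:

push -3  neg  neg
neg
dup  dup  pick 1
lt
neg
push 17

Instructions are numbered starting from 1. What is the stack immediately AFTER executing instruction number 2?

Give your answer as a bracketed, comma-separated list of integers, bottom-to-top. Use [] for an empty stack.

Step 1 ('push -3'): [-3]
Step 2 ('neg'): [3]

Answer: [3]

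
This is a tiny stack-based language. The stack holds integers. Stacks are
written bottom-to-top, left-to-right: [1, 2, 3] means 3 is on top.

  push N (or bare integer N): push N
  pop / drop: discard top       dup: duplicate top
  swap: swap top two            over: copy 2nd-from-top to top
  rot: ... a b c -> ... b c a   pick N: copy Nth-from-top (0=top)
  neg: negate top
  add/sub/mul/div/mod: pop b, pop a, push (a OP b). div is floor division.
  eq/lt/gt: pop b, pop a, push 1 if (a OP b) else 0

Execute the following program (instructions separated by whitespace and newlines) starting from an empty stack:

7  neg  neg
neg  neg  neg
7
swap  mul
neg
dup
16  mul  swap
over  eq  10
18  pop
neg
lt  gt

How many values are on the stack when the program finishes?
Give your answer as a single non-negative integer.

Answer: 1

Derivation:
After 'push 7': stack = [7] (depth 1)
After 'neg': stack = [-7] (depth 1)
After 'neg': stack = [7] (depth 1)
After 'neg': stack = [-7] (depth 1)
After 'neg': stack = [7] (depth 1)
After 'neg': stack = [-7] (depth 1)
After 'push 7': stack = [-7, 7] (depth 2)
After 'swap': stack = [7, -7] (depth 2)
After 'mul': stack = [-49] (depth 1)
After 'neg': stack = [49] (depth 1)
  ...
After 'mul': stack = [49, 784] (depth 2)
After 'swap': stack = [784, 49] (depth 2)
After 'over': stack = [784, 49, 784] (depth 3)
After 'eq': stack = [784, 0] (depth 2)
After 'push 10': stack = [784, 0, 10] (depth 3)
After 'push 18': stack = [784, 0, 10, 18] (depth 4)
After 'pop': stack = [784, 0, 10] (depth 3)
After 'neg': stack = [784, 0, -10] (depth 3)
After 'lt': stack = [784, 0] (depth 2)
After 'gt': stack = [1] (depth 1)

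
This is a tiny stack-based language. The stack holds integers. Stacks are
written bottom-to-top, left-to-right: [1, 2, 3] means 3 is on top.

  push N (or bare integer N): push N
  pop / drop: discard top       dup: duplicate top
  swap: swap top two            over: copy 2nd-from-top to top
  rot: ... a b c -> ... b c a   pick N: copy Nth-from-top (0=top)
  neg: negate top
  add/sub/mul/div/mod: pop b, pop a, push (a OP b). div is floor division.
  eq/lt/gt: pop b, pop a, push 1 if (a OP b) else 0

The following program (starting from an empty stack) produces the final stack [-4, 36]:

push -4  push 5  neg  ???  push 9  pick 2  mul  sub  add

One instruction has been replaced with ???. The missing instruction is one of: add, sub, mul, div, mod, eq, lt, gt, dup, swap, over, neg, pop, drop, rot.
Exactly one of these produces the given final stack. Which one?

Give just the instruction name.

Stack before ???: [-4, -5]
Stack after ???:  [-4, -5, -4]
The instruction that transforms [-4, -5] -> [-4, -5, -4] is: over

Answer: over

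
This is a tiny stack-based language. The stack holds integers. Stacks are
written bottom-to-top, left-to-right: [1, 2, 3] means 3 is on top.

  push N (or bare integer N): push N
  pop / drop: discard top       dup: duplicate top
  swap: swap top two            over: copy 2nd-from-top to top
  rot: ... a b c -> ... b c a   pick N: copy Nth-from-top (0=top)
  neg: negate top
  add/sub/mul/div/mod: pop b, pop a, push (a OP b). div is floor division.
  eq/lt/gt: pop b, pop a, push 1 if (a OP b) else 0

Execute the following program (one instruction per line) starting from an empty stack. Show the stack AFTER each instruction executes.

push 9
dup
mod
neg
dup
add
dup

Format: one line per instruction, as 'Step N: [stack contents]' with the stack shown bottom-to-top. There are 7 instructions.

Step 1: [9]
Step 2: [9, 9]
Step 3: [0]
Step 4: [0]
Step 5: [0, 0]
Step 6: [0]
Step 7: [0, 0]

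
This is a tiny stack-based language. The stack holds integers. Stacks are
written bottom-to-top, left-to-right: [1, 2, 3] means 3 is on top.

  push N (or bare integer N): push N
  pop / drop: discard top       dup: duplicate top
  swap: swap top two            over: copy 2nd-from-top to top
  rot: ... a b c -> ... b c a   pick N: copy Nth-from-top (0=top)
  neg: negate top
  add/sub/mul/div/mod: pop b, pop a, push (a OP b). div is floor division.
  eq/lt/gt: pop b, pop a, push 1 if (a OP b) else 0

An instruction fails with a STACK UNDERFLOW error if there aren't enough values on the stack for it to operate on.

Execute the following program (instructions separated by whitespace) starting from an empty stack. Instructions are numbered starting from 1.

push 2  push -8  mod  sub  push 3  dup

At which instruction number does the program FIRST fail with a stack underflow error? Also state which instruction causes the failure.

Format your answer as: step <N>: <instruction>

Step 1 ('push 2'): stack = [2], depth = 1
Step 2 ('push -8'): stack = [2, -8], depth = 2
Step 3 ('mod'): stack = [-6], depth = 1
Step 4 ('sub'): needs 2 value(s) but depth is 1 — STACK UNDERFLOW

Answer: step 4: sub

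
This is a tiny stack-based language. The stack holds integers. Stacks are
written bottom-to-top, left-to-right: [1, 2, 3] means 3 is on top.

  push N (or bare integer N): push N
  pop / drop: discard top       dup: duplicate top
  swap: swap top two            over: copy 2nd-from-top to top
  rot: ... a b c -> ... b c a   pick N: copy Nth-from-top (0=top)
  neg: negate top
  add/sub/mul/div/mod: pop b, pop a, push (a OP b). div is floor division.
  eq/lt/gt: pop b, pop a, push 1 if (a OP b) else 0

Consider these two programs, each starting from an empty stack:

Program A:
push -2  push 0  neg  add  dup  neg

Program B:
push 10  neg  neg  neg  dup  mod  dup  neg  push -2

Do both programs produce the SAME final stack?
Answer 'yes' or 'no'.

Answer: no

Derivation:
Program A trace:
  After 'push -2': [-2]
  After 'push 0': [-2, 0]
  After 'neg': [-2, 0]
  After 'add': [-2]
  After 'dup': [-2, -2]
  After 'neg': [-2, 2]
Program A final stack: [-2, 2]

Program B trace:
  After 'push 10': [10]
  After 'neg': [-10]
  After 'neg': [10]
  After 'neg': [-10]
  After 'dup': [-10, -10]
  After 'mod': [0]
  After 'dup': [0, 0]
  After 'neg': [0, 0]
  After 'push -2': [0, 0, -2]
Program B final stack: [0, 0, -2]
Same: no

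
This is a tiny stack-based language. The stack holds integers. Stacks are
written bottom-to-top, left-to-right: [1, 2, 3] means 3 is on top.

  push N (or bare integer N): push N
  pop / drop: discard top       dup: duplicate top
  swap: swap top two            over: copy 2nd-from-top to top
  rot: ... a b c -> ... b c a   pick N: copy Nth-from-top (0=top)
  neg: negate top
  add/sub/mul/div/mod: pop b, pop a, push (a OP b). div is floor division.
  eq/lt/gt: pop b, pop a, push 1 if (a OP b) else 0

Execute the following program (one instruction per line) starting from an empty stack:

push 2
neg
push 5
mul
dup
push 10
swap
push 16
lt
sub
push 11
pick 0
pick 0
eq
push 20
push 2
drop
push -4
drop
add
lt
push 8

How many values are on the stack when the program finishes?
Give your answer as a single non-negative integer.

After 'push 2': stack = [2] (depth 1)
After 'neg': stack = [-2] (depth 1)
After 'push 5': stack = [-2, 5] (depth 2)
After 'mul': stack = [-10] (depth 1)
After 'dup': stack = [-10, -10] (depth 2)
After 'push 10': stack = [-10, -10, 10] (depth 3)
After 'swap': stack = [-10, 10, -10] (depth 3)
After 'push 16': stack = [-10, 10, -10, 16] (depth 4)
After 'lt': stack = [-10, 10, 1] (depth 3)
After 'sub': stack = [-10, 9] (depth 2)
  ...
After 'pick 0': stack = [-10, 9, 11, 11, 11] (depth 5)
After 'eq': stack = [-10, 9, 11, 1] (depth 4)
After 'push 20': stack = [-10, 9, 11, 1, 20] (depth 5)
After 'push 2': stack = [-10, 9, 11, 1, 20, 2] (depth 6)
After 'drop': stack = [-10, 9, 11, 1, 20] (depth 5)
After 'push -4': stack = [-10, 9, 11, 1, 20, -4] (depth 6)
After 'drop': stack = [-10, 9, 11, 1, 20] (depth 5)
After 'add': stack = [-10, 9, 11, 21] (depth 4)
After 'lt': stack = [-10, 9, 1] (depth 3)
After 'push 8': stack = [-10, 9, 1, 8] (depth 4)

Answer: 4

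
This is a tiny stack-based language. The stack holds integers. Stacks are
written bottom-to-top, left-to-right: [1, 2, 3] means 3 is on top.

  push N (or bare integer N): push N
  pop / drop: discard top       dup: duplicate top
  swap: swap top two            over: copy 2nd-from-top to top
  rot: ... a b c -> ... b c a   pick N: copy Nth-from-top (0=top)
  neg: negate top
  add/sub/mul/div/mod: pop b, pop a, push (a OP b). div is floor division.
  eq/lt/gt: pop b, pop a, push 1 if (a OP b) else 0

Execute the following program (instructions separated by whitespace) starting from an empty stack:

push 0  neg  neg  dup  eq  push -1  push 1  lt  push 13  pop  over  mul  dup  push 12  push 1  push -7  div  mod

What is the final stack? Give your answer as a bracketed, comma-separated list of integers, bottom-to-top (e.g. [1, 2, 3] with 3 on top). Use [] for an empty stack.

Answer: [1, 1, 1, 0]

Derivation:
After 'push 0': [0]
After 'neg': [0]
After 'neg': [0]
After 'dup': [0, 0]
After 'eq': [1]
After 'push -1': [1, -1]
After 'push 1': [1, -1, 1]
After 'lt': [1, 1]
After 'push 13': [1, 1, 13]
After 'pop': [1, 1]
After 'over': [1, 1, 1]
After 'mul': [1, 1]
After 'dup': [1, 1, 1]
After 'push 12': [1, 1, 1, 12]
After 'push 1': [1, 1, 1, 12, 1]
After 'push -7': [1, 1, 1, 12, 1, -7]
After 'div': [1, 1, 1, 12, -1]
After 'mod': [1, 1, 1, 0]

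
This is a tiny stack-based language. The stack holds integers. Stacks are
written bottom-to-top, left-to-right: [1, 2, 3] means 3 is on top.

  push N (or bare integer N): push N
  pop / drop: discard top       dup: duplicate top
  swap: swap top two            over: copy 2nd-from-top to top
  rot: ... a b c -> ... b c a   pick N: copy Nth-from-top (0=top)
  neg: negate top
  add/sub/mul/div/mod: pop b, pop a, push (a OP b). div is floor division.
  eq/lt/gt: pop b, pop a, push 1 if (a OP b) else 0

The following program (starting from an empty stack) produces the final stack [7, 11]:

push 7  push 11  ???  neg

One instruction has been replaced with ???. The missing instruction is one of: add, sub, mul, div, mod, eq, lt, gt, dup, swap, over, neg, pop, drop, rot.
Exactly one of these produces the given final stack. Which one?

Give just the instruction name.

Answer: neg

Derivation:
Stack before ???: [7, 11]
Stack after ???:  [7, -11]
The instruction that transforms [7, 11] -> [7, -11] is: neg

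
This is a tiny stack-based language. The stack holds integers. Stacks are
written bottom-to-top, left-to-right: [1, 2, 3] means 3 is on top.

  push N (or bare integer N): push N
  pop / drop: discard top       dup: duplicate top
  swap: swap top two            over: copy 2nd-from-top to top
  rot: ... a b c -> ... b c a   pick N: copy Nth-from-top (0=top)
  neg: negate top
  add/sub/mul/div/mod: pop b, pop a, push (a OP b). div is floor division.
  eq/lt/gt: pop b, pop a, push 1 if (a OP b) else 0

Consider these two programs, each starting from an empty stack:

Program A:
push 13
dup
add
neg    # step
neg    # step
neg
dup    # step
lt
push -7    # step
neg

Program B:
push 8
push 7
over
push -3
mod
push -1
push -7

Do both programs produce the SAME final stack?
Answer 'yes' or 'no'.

Program A trace:
  After 'push 13': [13]
  After 'dup': [13, 13]
  After 'add': [26]
  After 'neg': [-26]
  After 'neg': [26]
  After 'neg': [-26]
  After 'dup': [-26, -26]
  After 'lt': [0]
  After 'push -7': [0, -7]
  After 'neg': [0, 7]
Program A final stack: [0, 7]

Program B trace:
  After 'push 8': [8]
  After 'push 7': [8, 7]
  After 'over': [8, 7, 8]
  After 'push -3': [8, 7, 8, -3]
  After 'mod': [8, 7, -1]
  After 'push -1': [8, 7, -1, -1]
  After 'push -7': [8, 7, -1, -1, -7]
Program B final stack: [8, 7, -1, -1, -7]
Same: no

Answer: no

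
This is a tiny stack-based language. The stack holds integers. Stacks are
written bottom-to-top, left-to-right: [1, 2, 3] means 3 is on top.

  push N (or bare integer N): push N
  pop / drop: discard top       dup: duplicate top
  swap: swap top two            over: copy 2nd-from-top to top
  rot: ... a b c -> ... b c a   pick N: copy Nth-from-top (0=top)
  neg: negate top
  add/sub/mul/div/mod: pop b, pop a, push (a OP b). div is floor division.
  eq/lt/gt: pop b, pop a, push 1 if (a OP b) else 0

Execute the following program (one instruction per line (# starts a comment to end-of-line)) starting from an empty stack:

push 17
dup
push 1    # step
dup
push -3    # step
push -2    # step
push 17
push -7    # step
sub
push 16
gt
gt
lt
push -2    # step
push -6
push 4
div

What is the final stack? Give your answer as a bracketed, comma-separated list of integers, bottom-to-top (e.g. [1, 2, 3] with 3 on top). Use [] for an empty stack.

After 'push 17': [17]
After 'dup': [17, 17]
After 'push 1': [17, 17, 1]
After 'dup': [17, 17, 1, 1]
After 'push -3': [17, 17, 1, 1, -3]
After 'push -2': [17, 17, 1, 1, -3, -2]
After 'push 17': [17, 17, 1, 1, -3, -2, 17]
After 'push -7': [17, 17, 1, 1, -3, -2, 17, -7]
After 'sub': [17, 17, 1, 1, -3, -2, 24]
After 'push 16': [17, 17, 1, 1, -3, -2, 24, 16]
After 'gt': [17, 17, 1, 1, -3, -2, 1]
After 'gt': [17, 17, 1, 1, -3, 0]
After 'lt': [17, 17, 1, 1, 1]
After 'push -2': [17, 17, 1, 1, 1, -2]
After 'push -6': [17, 17, 1, 1, 1, -2, -6]
After 'push 4': [17, 17, 1, 1, 1, -2, -6, 4]
After 'div': [17, 17, 1, 1, 1, -2, -2]

Answer: [17, 17, 1, 1, 1, -2, -2]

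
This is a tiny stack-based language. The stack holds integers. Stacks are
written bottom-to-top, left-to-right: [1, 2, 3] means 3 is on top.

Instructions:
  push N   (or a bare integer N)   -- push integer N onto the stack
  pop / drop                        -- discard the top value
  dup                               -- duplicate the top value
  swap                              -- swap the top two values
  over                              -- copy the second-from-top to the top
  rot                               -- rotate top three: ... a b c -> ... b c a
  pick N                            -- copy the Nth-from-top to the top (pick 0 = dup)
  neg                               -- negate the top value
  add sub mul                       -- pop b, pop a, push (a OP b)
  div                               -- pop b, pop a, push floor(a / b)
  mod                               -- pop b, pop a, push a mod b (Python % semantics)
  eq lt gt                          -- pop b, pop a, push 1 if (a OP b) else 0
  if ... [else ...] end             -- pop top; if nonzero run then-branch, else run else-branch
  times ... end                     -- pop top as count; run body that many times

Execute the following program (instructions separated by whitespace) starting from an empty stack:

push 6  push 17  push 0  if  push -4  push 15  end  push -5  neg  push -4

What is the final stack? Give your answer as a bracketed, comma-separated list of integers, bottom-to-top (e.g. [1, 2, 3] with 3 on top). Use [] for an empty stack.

Answer: [6, 17, 5, -4]

Derivation:
After 'push 6': [6]
After 'push 17': [6, 17]
After 'push 0': [6, 17, 0]
After 'if': [6, 17]
After 'push -5': [6, 17, -5]
After 'neg': [6, 17, 5]
After 'push -4': [6, 17, 5, -4]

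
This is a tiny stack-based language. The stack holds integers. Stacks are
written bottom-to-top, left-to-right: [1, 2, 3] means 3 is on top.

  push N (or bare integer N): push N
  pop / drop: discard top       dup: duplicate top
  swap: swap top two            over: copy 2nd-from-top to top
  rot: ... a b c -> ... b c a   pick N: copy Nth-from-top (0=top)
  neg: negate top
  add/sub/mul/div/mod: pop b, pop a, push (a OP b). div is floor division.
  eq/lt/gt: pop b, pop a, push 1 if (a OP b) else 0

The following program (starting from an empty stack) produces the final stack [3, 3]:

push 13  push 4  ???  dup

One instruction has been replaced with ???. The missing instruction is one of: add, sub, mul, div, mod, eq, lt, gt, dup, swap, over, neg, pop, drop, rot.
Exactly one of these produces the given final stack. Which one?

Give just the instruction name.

Stack before ???: [13, 4]
Stack after ???:  [3]
The instruction that transforms [13, 4] -> [3] is: div

Answer: div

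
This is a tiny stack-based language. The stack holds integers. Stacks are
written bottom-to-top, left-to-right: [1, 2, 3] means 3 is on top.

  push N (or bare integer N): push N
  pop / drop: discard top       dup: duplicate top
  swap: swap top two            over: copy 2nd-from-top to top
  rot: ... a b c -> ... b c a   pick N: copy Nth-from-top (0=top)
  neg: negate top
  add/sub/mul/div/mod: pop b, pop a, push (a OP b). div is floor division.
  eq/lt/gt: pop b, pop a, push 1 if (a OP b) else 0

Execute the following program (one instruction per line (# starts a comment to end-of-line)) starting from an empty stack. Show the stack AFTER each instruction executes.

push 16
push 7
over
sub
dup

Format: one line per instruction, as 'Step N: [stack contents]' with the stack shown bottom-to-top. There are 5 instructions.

Step 1: [16]
Step 2: [16, 7]
Step 3: [16, 7, 16]
Step 4: [16, -9]
Step 5: [16, -9, -9]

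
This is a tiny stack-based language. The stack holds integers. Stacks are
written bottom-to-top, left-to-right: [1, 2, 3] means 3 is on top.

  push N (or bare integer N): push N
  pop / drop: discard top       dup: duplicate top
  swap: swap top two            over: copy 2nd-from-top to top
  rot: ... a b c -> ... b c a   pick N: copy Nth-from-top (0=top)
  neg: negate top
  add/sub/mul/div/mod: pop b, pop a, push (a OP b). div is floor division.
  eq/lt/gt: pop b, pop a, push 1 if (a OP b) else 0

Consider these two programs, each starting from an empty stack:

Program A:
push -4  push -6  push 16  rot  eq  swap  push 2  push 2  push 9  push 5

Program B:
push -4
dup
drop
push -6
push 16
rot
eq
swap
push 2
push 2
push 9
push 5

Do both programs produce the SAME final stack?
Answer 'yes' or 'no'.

Answer: yes

Derivation:
Program A trace:
  After 'push -4': [-4]
  After 'push -6': [-4, -6]
  After 'push 16': [-4, -6, 16]
  After 'rot': [-6, 16, -4]
  After 'eq': [-6, 0]
  After 'swap': [0, -6]
  After 'push 2': [0, -6, 2]
  After 'push 2': [0, -6, 2, 2]
  After 'push 9': [0, -6, 2, 2, 9]
  After 'push 5': [0, -6, 2, 2, 9, 5]
Program A final stack: [0, -6, 2, 2, 9, 5]

Program B trace:
  After 'push -4': [-4]
  After 'dup': [-4, -4]
  After 'drop': [-4]
  After 'push -6': [-4, -6]
  After 'push 16': [-4, -6, 16]
  After 'rot': [-6, 16, -4]
  After 'eq': [-6, 0]
  After 'swap': [0, -6]
  After 'push 2': [0, -6, 2]
  After 'push 2': [0, -6, 2, 2]
  After 'push 9': [0, -6, 2, 2, 9]
  After 'push 5': [0, -6, 2, 2, 9, 5]
Program B final stack: [0, -6, 2, 2, 9, 5]
Same: yes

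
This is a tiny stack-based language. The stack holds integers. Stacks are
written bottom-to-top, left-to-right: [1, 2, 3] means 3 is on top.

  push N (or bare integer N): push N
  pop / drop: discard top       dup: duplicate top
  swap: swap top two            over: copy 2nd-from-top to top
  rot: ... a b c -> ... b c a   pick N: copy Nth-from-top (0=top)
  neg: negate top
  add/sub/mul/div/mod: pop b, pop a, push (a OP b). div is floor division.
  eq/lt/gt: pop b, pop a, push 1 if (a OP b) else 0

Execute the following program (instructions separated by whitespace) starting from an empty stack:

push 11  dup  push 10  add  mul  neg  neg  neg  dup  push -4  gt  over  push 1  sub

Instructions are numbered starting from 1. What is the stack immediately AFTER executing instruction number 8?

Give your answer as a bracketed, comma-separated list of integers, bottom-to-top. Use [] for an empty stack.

Answer: [-231]

Derivation:
Step 1 ('push 11'): [11]
Step 2 ('dup'): [11, 11]
Step 3 ('push 10'): [11, 11, 10]
Step 4 ('add'): [11, 21]
Step 5 ('mul'): [231]
Step 6 ('neg'): [-231]
Step 7 ('neg'): [231]
Step 8 ('neg'): [-231]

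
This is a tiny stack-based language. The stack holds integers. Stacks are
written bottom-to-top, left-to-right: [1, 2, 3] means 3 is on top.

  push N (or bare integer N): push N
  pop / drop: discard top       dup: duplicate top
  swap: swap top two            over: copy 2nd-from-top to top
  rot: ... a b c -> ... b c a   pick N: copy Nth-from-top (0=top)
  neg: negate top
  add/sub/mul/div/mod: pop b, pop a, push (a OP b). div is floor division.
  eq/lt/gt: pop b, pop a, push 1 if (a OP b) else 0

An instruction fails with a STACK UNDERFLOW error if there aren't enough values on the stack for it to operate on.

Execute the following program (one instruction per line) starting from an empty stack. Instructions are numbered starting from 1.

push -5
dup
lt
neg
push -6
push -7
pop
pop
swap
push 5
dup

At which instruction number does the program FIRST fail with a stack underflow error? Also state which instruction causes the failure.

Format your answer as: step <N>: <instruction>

Answer: step 9: swap

Derivation:
Step 1 ('push -5'): stack = [-5], depth = 1
Step 2 ('dup'): stack = [-5, -5], depth = 2
Step 3 ('lt'): stack = [0], depth = 1
Step 4 ('neg'): stack = [0], depth = 1
Step 5 ('push -6'): stack = [0, -6], depth = 2
Step 6 ('push -7'): stack = [0, -6, -7], depth = 3
Step 7 ('pop'): stack = [0, -6], depth = 2
Step 8 ('pop'): stack = [0], depth = 1
Step 9 ('swap'): needs 2 value(s) but depth is 1 — STACK UNDERFLOW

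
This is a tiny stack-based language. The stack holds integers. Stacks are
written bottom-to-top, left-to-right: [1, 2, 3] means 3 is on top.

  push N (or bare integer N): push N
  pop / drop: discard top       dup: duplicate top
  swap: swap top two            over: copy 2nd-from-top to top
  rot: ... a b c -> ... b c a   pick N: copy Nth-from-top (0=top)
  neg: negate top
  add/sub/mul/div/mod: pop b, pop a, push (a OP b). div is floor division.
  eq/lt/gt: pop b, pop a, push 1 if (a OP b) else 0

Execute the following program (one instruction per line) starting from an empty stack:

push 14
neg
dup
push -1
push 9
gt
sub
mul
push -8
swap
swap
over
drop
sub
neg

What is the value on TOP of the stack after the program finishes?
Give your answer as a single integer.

After 'push 14': [14]
After 'neg': [-14]
After 'dup': [-14, -14]
After 'push -1': [-14, -14, -1]
After 'push 9': [-14, -14, -1, 9]
After 'gt': [-14, -14, 0]
After 'sub': [-14, -14]
After 'mul': [196]
After 'push -8': [196, -8]
After 'swap': [-8, 196]
After 'swap': [196, -8]
After 'over': [196, -8, 196]
After 'drop': [196, -8]
After 'sub': [204]
After 'neg': [-204]

Answer: -204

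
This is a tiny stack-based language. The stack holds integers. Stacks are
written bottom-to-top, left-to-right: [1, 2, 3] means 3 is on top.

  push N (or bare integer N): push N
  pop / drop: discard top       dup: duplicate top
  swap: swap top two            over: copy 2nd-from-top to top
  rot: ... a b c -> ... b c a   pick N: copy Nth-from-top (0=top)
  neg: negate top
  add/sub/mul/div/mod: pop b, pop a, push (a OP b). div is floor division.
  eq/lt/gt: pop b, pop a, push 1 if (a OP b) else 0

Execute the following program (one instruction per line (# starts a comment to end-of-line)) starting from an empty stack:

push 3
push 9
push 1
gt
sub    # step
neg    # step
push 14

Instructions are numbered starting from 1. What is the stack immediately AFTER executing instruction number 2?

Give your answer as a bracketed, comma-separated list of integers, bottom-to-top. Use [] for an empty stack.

Step 1 ('push 3'): [3]
Step 2 ('push 9'): [3, 9]

Answer: [3, 9]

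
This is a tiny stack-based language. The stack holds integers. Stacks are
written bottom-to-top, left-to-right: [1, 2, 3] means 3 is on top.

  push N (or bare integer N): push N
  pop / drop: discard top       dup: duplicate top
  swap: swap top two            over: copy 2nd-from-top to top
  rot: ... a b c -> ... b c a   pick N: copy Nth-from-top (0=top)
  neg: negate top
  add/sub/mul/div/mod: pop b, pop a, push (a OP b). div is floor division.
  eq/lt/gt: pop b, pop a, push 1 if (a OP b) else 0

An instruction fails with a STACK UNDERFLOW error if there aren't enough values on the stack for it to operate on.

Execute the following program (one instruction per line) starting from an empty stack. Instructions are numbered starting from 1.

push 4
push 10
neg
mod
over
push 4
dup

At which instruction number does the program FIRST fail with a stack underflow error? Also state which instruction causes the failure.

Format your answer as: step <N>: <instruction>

Step 1 ('push 4'): stack = [4], depth = 1
Step 2 ('push 10'): stack = [4, 10], depth = 2
Step 3 ('neg'): stack = [4, -10], depth = 2
Step 4 ('mod'): stack = [-6], depth = 1
Step 5 ('over'): needs 2 value(s) but depth is 1 — STACK UNDERFLOW

Answer: step 5: over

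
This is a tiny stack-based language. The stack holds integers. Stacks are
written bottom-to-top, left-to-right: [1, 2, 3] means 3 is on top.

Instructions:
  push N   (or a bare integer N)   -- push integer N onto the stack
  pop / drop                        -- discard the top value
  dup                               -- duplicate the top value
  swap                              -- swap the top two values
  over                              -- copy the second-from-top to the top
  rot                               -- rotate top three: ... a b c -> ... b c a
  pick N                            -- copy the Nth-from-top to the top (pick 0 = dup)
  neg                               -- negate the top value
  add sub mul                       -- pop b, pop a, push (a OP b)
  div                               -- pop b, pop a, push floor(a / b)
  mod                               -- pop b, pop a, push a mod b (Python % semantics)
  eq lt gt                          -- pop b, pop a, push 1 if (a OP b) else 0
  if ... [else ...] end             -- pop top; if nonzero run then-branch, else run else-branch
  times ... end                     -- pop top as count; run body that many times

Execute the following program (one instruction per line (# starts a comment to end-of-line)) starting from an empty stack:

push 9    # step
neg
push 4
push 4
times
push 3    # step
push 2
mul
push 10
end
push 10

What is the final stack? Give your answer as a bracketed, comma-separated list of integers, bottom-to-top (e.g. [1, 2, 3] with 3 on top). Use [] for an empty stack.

Answer: [-9, 4, 6, 10, 6, 10, 6, 10, 6, 10, 10]

Derivation:
After 'push 9': [9]
After 'neg': [-9]
After 'push 4': [-9, 4]
After 'push 4': [-9, 4, 4]
After 'times': [-9, 4]
After 'push 3': [-9, 4, 3]
After 'push 2': [-9, 4, 3, 2]
After 'mul': [-9, 4, 6]
After 'push 10': [-9, 4, 6, 10]
After 'push 3': [-9, 4, 6, 10, 3]
After 'push 2': [-9, 4, 6, 10, 3, 2]
After 'mul': [-9, 4, 6, 10, 6]
After 'push 10': [-9, 4, 6, 10, 6, 10]
After 'push 3': [-9, 4, 6, 10, 6, 10, 3]
After 'push 2': [-9, 4, 6, 10, 6, 10, 3, 2]
After 'mul': [-9, 4, 6, 10, 6, 10, 6]
After 'push 10': [-9, 4, 6, 10, 6, 10, 6, 10]
After 'push 3': [-9, 4, 6, 10, 6, 10, 6, 10, 3]
After 'push 2': [-9, 4, 6, 10, 6, 10, 6, 10, 3, 2]
After 'mul': [-9, 4, 6, 10, 6, 10, 6, 10, 6]
After 'push 10': [-9, 4, 6, 10, 6, 10, 6, 10, 6, 10]
After 'push 10': [-9, 4, 6, 10, 6, 10, 6, 10, 6, 10, 10]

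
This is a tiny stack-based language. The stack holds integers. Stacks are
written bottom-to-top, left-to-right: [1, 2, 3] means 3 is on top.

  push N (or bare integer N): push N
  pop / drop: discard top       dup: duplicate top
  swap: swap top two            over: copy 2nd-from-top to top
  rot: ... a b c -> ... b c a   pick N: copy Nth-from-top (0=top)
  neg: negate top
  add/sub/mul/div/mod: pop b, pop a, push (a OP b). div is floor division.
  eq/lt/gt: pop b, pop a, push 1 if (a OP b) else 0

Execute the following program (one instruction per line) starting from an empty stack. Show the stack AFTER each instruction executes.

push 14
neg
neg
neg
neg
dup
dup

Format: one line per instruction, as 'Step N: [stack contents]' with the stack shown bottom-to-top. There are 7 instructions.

Step 1: [14]
Step 2: [-14]
Step 3: [14]
Step 4: [-14]
Step 5: [14]
Step 6: [14, 14]
Step 7: [14, 14, 14]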